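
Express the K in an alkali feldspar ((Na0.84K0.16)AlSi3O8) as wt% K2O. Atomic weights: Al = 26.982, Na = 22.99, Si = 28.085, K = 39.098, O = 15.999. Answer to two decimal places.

M((Na0.84K0.16)AlSi3O8) = 264.796 g/mol; M(K2O) = 94.195 g/mol.
Moles K2O per formula unit = 0.16 K ÷ 2 = 0.0800.
K2O fraction = (0.0800 × 94.195) / 264.796 = 7.536/264.796 = 0.0285.

2.85 wt%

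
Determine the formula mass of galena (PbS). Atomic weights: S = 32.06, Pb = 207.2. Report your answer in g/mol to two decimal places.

The formula mass is the sum 1*207.2 + 1*32.06.

239.26 g/mol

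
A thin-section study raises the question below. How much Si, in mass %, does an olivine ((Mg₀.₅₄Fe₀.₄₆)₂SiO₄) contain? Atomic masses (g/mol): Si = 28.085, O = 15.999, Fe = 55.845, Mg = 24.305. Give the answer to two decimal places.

Formula mass = 1.08·24.305 + 0.92·55.845 + 1·28.085 + 4·15.999 = 169.708 g/mol, of which 28.085 g is Si.
So Si makes up 28.085/169.708 = 0.1655 of the mass, i.e. 16.55%.

16.55 mass %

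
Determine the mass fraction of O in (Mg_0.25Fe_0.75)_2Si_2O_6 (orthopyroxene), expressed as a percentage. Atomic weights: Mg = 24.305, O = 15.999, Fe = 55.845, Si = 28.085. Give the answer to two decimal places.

Formula mass = 0.50*24.305 + 1.50*55.845 + 2*28.085 + 6*15.999 = 248.084 g/mol, of which 95.994 g is O.
So O makes up 95.994/248.084 = 0.3869 of the mass, i.e. 38.69%.

38.69 weight percent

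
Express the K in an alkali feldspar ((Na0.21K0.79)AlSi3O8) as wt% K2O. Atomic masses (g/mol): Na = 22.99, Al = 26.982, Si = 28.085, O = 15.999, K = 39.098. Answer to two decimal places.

M((Na0.21K0.79)AlSi3O8) = 274.944 g/mol; M(K2O) = 94.195 g/mol.
Moles K2O per formula unit = 0.79 K ÷ 2 = 0.3950.
K2O fraction = (0.3950 × 94.195) / 274.944 = 37.207/274.944 = 0.1353.

13.53 wt%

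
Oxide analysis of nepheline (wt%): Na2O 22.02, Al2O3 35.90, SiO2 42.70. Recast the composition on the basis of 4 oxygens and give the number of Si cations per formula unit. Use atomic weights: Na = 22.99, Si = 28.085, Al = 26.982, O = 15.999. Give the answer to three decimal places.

22.02 wt% Na2O ÷ 61.979 g/mol = 0.35528 mol, giving 0.71056 Na and 0.35528 O.
35.90 wt% Al2O3 ÷ 101.961 g/mol = 0.35210 mol, giving 0.70420 Al and 1.05630 O.
42.70 wt% SiO2 ÷ 60.083 g/mol = 0.71068 mol, giving 0.71068 Si and 1.42136 O.
Oxygen sums to 2.83294; scaling by 4/2.83294 = 1.41196 puts the formula on 4 O.
Si: 0.71068 × 1.41196 = 1.003 atoms per formula unit.

1.003 Si apfu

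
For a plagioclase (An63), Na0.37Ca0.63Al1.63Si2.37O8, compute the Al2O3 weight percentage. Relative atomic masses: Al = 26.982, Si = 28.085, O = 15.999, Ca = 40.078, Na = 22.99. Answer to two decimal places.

30.52 wt%

M(Na0.37Ca0.63Al1.63Si2.37O8) = 272.290 g/mol; M(Al2O3) = 101.961 g/mol.
Moles Al2O3 per formula unit = 1.63 Al ÷ 2 = 0.8150.
Al2O3 fraction = (0.8150 × 101.961) / 272.290 = 83.098/272.290 = 0.3052.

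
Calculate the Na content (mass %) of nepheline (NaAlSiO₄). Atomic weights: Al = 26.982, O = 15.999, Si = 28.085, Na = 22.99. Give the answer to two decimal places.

16.18 mass %

Molar mass of NaAlSiO₄: 1×22.99 + 1×26.982 + 1×28.085 + 4×15.999 = 142.053 g/mol.
Mass of Na per formula unit: 1 × 22.99 = 22.990 g.
Weight fraction Na = 22.990 / 142.053 = 0.1618.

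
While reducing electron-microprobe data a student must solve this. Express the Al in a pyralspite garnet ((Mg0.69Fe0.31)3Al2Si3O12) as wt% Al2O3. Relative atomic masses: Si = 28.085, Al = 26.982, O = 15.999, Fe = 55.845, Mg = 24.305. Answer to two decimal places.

23.58 wt%

Molar mass of (Mg0.69Fe0.31)3Al2Si3O12 = 2.07*24.305 + 0.93*55.845 + 2*26.982 + 3*28.085 + 12*15.999 = 432.454 g/mol.
Each formula unit contains 2 Al, equivalent to 2/2 = 1.0000 mol Al2O3.
M(Al2O3) = 2×26.982 + 3×15.999 = 101.961 g/mol.
Mass of Al2O3 per formula unit = 1.0000 × 101.961 = 101.961 g.
Al2O3 wt% = 101.961 / 432.454 × 100 = 23.58%.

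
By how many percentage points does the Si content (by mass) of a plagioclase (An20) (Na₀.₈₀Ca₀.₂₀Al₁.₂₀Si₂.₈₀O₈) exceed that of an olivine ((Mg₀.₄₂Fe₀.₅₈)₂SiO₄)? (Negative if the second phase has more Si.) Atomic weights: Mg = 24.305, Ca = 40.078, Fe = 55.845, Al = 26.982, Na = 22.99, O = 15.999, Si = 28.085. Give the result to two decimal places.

13.79 percentage points

M(Na₀.₈₀Ca₀.₂₀Al₁.₂₀Si₂.₈₀O₈) = 265.416 g/mol, so wt% Si = 78.638/265.416 × 100 = 29.63%.
M((Mg₀.₄₂Fe₀.₅₈)₂SiO₄) = 177.277 g/mol, so wt% Si = 28.085/177.277 × 100 = 15.84%.
29.63 − 15.84 = 13.79 pp.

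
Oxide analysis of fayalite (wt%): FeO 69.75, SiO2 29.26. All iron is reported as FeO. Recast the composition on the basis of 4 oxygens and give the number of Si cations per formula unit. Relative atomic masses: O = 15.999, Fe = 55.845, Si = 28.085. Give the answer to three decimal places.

FeO: 69.75/71.844 = 0.97085 mol → 0.97085 mol Fe, 0.97085 mol O.
SiO2: 29.26/60.083 = 0.48699 mol → 0.48699 mol Si, 0.97398 mol O.
Total oxygen = 1.94483 mol. Normalization factor = 4/1.94483 = 2.05674.
Si per 4 O = 0.48699 × 2.05674 = 1.002.

1.002 Si apfu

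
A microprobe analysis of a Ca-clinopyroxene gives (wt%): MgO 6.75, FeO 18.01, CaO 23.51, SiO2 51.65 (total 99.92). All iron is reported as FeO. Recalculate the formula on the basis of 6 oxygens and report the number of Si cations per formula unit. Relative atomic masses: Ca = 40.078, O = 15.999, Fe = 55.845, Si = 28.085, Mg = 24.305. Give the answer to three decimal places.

MgO: 6.75/40.304 = 0.16748 mol → 0.16748 mol Mg, 0.16748 mol O.
FeO: 18.01/71.844 = 0.25068 mol → 0.25068 mol Fe, 0.25068 mol O.
CaO: 23.51/56.077 = 0.41924 mol → 0.41924 mol Ca, 0.41924 mol O.
SiO2: 51.65/60.083 = 0.85964 mol → 0.85964 mol Si, 1.71928 mol O.
Total oxygen = 2.55668 mol. Normalization factor = 6/2.55668 = 2.34679.
Si per 6 O = 0.85964 × 2.34679 = 2.017.

2.017 Si apfu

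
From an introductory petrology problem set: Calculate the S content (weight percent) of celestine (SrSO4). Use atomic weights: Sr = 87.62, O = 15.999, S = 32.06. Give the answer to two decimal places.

Formula mass = 1·87.62 + 1·32.06 + 4·15.999 = 183.676 g/mol, of which 32.060 g is S.
So S makes up 32.060/183.676 = 0.1745 of the mass, i.e. 17.45%.

17.45 weight percent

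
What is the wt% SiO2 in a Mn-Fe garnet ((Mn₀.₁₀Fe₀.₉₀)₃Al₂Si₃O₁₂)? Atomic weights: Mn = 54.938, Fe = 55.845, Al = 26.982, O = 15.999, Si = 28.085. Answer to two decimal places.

36.23 wt%

Molar mass of (Mn₀.₁₀Fe₀.₉₀)₃Al₂Si₃O₁₂ = 0.30*54.938 + 2.70*55.845 + 2*26.982 + 3*28.085 + 12*15.999 = 497.470 g/mol.
Each formula unit contains 3 Si, equivalent to 3/1 = 3.0000 mol SiO2.
M(SiO2) = 1×28.085 + 2×15.999 = 60.083 g/mol.
Mass of SiO2 per formula unit = 3.0000 × 60.083 = 180.249 g.
SiO2 wt% = 180.249 / 497.470 × 100 = 36.23%.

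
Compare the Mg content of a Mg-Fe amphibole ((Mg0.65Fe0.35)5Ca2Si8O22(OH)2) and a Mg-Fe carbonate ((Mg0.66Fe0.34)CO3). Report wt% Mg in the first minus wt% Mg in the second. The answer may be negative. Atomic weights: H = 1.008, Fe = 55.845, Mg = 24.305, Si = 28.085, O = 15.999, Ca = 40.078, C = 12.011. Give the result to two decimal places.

-7.77 percentage points

Mg in (Mg0.65Fe0.35)5Ca2Si8O22(OH)2: molar mass 867.548 g/mol; 3.25×24.305 = 78.991 g → 9.11 wt%.
Mg in (Mg0.66Fe0.34)CO3: molar mass 95.037 g/mol; 0.66×24.305 = 16.041 g → 16.88 wt%.
Difference = 9.11 − 16.88 = -7.77 percentage points.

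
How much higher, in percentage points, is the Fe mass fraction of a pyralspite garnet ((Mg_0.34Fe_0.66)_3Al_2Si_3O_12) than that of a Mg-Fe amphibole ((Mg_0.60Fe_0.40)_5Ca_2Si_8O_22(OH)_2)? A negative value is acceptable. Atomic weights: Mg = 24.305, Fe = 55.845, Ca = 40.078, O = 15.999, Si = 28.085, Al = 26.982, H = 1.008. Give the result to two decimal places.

10.99 percentage points

M((Mg_0.34Fe_0.66)_3Al_2Si_3O_12) = 465.571 g/mol, so wt% Fe = 110.573/465.571 × 100 = 23.75%.
M((Mg_0.60Fe_0.40)_5Ca_2Si_8O_22(OH)_2) = 875.433 g/mol, so wt% Fe = 111.690/875.433 × 100 = 12.76%.
23.75 − 12.76 = 10.99 pp.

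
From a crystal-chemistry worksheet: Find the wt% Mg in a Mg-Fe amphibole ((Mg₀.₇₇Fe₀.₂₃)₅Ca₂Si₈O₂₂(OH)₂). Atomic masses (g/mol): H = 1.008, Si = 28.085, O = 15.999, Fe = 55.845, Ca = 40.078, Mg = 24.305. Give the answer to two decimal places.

M((Mg₀.₇₇Fe₀.₂₃)₅Ca₂Si₈O₂₂(OH)₂) = 848.624 g/mol.
Mg contributes 3.85 × 24.305 = 93.574 g per mole.
93.574/848.624 = 0.1103 → 11.03%.

11.03 weight percent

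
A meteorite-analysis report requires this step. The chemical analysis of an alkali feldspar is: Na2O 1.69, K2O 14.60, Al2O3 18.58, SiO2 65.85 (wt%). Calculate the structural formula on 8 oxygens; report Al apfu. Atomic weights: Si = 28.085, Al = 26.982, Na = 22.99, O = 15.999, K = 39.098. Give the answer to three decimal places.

0.998 Al apfu

1.69 wt% Na2O ÷ 61.979 g/mol = 0.02727 mol, giving 0.05454 Na and 0.02727 O.
14.60 wt% K2O ÷ 94.195 g/mol = 0.15500 mol, giving 0.31000 K and 0.15500 O.
18.58 wt% Al2O3 ÷ 101.961 g/mol = 0.18223 mol, giving 0.36446 Al and 0.54669 O.
65.85 wt% SiO2 ÷ 60.083 g/mol = 1.09598 mol, giving 1.09598 Si and 2.19196 O.
Oxygen sums to 2.92092; scaling by 8/2.92092 = 2.73886 puts the formula on 8 O.
Al: 0.36446 × 2.73886 = 0.998 atoms per formula unit.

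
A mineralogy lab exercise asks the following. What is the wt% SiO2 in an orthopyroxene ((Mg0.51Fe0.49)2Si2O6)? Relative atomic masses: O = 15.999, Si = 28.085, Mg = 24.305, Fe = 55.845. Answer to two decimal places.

51.87 wt%

M((Mg0.51Fe0.49)2Si2O6) = 231.683 g/mol; M(SiO2) = 60.083 g/mol.
Moles SiO2 per formula unit = 2 Si ÷ 1 = 2.0000.
SiO2 fraction = (2.0000 × 60.083) / 231.683 = 120.166/231.683 = 0.5187.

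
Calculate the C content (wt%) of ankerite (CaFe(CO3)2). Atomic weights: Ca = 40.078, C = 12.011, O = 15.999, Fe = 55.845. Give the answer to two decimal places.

11.12 wt%

M(CaFe(CO3)2) = 215.939 g/mol.
C contributes 2 × 12.011 = 24.022 g per mole.
24.022/215.939 = 0.1112 → 11.12%.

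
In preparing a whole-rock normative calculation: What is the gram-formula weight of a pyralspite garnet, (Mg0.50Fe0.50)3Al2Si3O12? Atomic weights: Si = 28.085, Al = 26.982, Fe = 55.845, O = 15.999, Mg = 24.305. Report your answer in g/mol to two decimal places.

Mg: 1.50 × 24.305 = 36.4575
Fe: 1.50 × 55.845 = 83.7675
Al: 2 × 26.982 = 53.9640
Si: 3 × 28.085 = 84.2550
O: 12 × 15.999 = 191.9880
Summing the contributions gives the formula mass.

450.43 g/mol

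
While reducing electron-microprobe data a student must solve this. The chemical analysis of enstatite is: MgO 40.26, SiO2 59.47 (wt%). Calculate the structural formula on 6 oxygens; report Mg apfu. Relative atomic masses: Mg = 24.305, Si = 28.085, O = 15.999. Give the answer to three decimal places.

2.012 Mg apfu

MgO: 40.26/40.304 = 0.99891 mol → 0.99891 mol Mg, 0.99891 mol O.
SiO2: 59.47/60.083 = 0.98980 mol → 0.98980 mol Si, 1.97960 mol O.
Total oxygen = 2.97851 mol. Normalization factor = 6/2.97851 = 2.01443.
Mg per 6 O = 0.99891 × 2.01443 = 2.012.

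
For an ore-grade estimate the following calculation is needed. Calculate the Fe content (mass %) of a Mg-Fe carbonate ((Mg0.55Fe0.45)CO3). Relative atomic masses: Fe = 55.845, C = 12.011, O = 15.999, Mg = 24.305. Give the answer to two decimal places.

25.51 mass %

M((Mg0.55Fe0.45)CO3) = 98.506 g/mol.
Fe contributes 0.45 × 55.845 = 25.130 g per mole.
25.130/98.506 = 0.2551 → 25.51%.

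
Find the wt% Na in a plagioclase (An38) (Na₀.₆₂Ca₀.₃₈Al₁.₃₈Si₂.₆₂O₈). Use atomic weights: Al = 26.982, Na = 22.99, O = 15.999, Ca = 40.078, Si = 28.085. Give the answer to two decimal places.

5.31 weight percent

Molar mass of Na₀.₆₂Ca₀.₃₈Al₁.₃₈Si₂.₆₂O₈: 0.62·22.99 + 0.38·40.078 + 1.38·26.982 + 2.62·28.085 + 8·15.999 = 268.293 g/mol.
Mass of Na per formula unit: 0.62 × 22.99 = 14.254 g.
Weight fraction Na = 14.254 / 268.293 = 0.0531.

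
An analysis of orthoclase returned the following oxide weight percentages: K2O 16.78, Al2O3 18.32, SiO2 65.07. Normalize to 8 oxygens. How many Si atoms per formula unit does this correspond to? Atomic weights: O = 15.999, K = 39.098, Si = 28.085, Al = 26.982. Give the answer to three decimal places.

16.78 wt% K2O ÷ 94.195 g/mol = 0.17814 mol, giving 0.35628 K and 0.17814 O.
18.32 wt% Al2O3 ÷ 101.961 g/mol = 0.17968 mol, giving 0.35936 Al and 0.53904 O.
65.07 wt% SiO2 ÷ 60.083 g/mol = 1.08300 mol, giving 1.08300 Si and 2.16600 O.
Oxygen sums to 2.88318; scaling by 8/2.88318 = 2.77471 puts the formula on 8 O.
Si: 1.08300 × 2.77471 = 3.005 atoms per formula unit.

3.005 Si apfu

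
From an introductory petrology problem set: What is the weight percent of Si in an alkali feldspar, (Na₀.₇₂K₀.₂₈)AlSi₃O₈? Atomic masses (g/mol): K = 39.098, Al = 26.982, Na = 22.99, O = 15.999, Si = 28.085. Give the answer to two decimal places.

31.59 wt%

Molar mass of (Na₀.₇₂K₀.₂₈)AlSi₃O₈: 0.72*22.99 + 0.28*39.098 + 1*26.982 + 3*28.085 + 8*15.999 = 266.729 g/mol.
Mass of Si per formula unit: 3 × 28.085 = 84.255 g.
Weight fraction Si = 84.255 / 266.729 = 0.3159.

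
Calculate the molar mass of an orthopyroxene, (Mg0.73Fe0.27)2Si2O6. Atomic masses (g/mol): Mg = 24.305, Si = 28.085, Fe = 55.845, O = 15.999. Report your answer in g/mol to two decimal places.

The formula mass is the sum 1.46*24.305 + 0.54*55.845 + 2*28.085 + 6*15.999.

217.81 g/mol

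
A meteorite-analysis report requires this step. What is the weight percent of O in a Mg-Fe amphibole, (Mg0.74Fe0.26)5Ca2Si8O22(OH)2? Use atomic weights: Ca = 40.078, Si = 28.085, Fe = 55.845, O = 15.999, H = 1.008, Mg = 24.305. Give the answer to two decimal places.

M((Mg0.74Fe0.26)5Ca2Si8O22(OH)2) = 853.355 g/mol.
O contributes 24 × 15.999 = 383.976 g per mole.
383.976/853.355 = 0.4500 → 45.00%.

45.00 mass %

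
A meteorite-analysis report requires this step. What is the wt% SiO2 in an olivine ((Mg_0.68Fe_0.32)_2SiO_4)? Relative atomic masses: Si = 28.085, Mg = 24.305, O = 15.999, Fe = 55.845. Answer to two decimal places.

Molar mass of (Mg_0.68Fe_0.32)_2SiO_4 = 1.36×24.305 + 0.64×55.845 + 1×28.085 + 4×15.999 = 160.877 g/mol.
Each formula unit contains 1 Si, equivalent to 1/1 = 1.0000 mol SiO2.
M(SiO2) = 1×28.085 + 2×15.999 = 60.083 g/mol.
Mass of SiO2 per formula unit = 1.0000 × 60.083 = 60.083 g.
SiO2 wt% = 60.083 / 160.877 × 100 = 37.35%.

37.35 wt%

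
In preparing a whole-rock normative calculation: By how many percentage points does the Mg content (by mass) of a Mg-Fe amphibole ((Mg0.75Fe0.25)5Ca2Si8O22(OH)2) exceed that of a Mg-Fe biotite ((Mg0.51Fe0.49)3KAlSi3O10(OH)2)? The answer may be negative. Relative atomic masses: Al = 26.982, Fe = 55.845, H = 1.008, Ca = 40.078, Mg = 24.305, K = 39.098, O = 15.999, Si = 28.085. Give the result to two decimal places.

2.68 percentage points

M((Mg0.75Fe0.25)5Ca2Si8O22(OH)2) = 851.778 g/mol, so wt% Mg = 91.144/851.778 × 100 = 10.70%.
M((Mg0.51Fe0.49)3KAlSi3O10(OH)2) = 463.618 g/mol, so wt% Mg = 37.187/463.618 × 100 = 8.02%.
10.70 − 8.02 = 2.68 pp.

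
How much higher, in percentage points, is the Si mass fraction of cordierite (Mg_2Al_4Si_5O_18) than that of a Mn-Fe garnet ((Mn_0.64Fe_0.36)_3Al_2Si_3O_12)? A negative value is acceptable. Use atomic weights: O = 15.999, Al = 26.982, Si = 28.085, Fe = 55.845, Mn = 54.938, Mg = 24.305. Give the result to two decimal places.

Si in Mg_2Al_4Si_5O_18: molar mass 584.945 g/mol; 5×28.085 = 140.425 g → 24.01 wt%.
Si in (Mn_0.64Fe_0.36)_3Al_2Si_3O_12: molar mass 496.001 g/mol; 3×28.085 = 84.255 g → 16.99 wt%.
Difference = 24.01 − 16.99 = 7.02 percentage points.

7.02 percentage points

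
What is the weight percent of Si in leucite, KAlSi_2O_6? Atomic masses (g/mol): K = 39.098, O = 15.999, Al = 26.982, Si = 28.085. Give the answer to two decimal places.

25.74 weight percent

M(KAlSi_2O_6) = 218.244 g/mol.
Si contributes 2 × 28.085 = 56.170 g per mole.
56.170/218.244 = 0.2574 → 25.74%.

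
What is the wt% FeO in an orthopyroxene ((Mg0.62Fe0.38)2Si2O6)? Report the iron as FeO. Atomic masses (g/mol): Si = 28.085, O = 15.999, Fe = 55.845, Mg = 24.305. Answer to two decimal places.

24.29 wt%

Molar mass of (Mg0.62Fe0.38)2Si2O6 = 1.24*24.305 + 0.76*55.845 + 2*28.085 + 6*15.999 = 224.744 g/mol.
Each formula unit contains 0.76 Fe, equivalent to 0.76/1 = 0.7600 mol FeO.
M(FeO) = 1×55.845 + 1×15.999 = 71.844 g/mol.
Mass of FeO per formula unit = 0.7600 × 71.844 = 54.601 g.
FeO wt% = 54.601 / 224.744 × 100 = 24.29%.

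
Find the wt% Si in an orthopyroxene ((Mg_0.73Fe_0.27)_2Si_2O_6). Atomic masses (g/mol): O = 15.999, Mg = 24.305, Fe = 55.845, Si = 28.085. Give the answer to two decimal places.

25.79 wt%

Formula mass = 1.46*24.305 + 0.54*55.845 + 2*28.085 + 6*15.999 = 217.806 g/mol, of which 56.170 g is Si.
So Si makes up 56.170/217.806 = 0.2579 of the mass, i.e. 25.79%.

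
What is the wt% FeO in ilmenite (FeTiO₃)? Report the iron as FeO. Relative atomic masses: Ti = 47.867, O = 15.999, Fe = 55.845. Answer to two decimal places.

Formula mass = 151.709 g/mol.
1 Fe → 1.0000 mol FeO per formula unit; M(FeO) = 71.844, so FeO mass = 71.844 g.
71.844/151.709 × 100 = 47.36 wt%.

47.36 wt%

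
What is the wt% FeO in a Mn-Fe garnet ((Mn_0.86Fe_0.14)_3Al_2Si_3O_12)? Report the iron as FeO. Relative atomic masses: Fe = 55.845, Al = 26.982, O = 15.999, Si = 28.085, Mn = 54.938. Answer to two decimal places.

Formula mass = 495.402 g/mol.
0.42 Fe → 0.4200 mol FeO per formula unit; M(FeO) = 71.844, so FeO mass = 30.174 g.
30.174/495.402 × 100 = 6.09 wt%.

6.09 wt%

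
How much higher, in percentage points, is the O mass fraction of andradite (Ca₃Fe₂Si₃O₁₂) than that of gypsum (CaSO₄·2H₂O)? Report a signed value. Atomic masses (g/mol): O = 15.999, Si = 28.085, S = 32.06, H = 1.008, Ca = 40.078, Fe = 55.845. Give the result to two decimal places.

-17.98 percentage points

M(Ca₃Fe₂Si₃O₁₂) = 508.167 g/mol, so wt% O = 191.988/508.167 × 100 = 37.78%.
M(CaSO₄·2H₂O) = 172.164 g/mol, so wt% O = 95.994/172.164 × 100 = 55.76%.
37.78 − 55.76 = -17.98 pp.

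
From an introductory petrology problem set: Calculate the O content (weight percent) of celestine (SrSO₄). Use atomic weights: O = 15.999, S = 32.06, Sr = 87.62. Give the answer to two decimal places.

34.84 weight percent

Formula mass = 1·87.62 + 1·32.06 + 4·15.999 = 183.676 g/mol, of which 63.996 g is O.
So O makes up 63.996/183.676 = 0.3484 of the mass, i.e. 34.84%.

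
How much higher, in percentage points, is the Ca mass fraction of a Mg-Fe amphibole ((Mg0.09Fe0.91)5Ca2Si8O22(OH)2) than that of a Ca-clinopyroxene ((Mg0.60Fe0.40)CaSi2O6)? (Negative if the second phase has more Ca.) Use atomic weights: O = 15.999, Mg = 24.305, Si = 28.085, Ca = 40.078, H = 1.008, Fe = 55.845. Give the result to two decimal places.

-9.10 percentage points

First mineral: 80.156 g Ca in 955.860 g formula = 8.39 wt% Ca.
Second mineral: 40.078 g Ca in 229.163 g formula = 17.49 wt% Ca.
8.39% − 17.49% gives a difference of -9.10 percentage points.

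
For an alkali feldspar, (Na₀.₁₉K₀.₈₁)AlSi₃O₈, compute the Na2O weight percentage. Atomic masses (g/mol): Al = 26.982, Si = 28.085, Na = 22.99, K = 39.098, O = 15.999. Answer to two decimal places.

Formula mass = 275.266 g/mol.
0.19 Na → 0.0950 mol Na2O per formula unit; M(Na2O) = 61.979, so Na2O mass = 5.888 g.
5.888/275.266 × 100 = 2.14 wt%.

2.14 wt%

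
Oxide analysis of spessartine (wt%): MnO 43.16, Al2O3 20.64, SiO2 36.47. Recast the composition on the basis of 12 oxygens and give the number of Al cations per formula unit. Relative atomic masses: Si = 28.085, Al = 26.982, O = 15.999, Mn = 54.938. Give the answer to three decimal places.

2.000 Al apfu

43.16 wt% MnO ÷ 70.937 g/mol = 0.60843 mol, giving 0.60843 Mn and 0.60843 O.
20.64 wt% Al2O3 ÷ 101.961 g/mol = 0.20243 mol, giving 0.40486 Al and 0.60729 O.
36.47 wt% SiO2 ÷ 60.083 g/mol = 0.60699 mol, giving 0.60699 Si and 1.21398 O.
Oxygen sums to 2.42970; scaling by 12/2.42970 = 4.93888 puts the formula on 12 O.
Al: 0.40486 × 4.93888 = 2.000 atoms per formula unit.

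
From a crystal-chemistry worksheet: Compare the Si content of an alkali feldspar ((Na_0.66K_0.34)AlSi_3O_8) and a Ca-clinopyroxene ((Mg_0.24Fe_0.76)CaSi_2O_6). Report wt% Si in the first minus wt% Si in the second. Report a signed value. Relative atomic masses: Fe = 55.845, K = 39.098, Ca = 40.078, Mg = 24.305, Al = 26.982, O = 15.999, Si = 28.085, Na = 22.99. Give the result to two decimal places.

8.12 percentage points

First mineral: 84.255 g Si in 267.696 g formula = 31.47 wt% Si.
Second mineral: 56.170 g Si in 240.517 g formula = 23.35 wt% Si.
31.47% − 23.35% gives a difference of 8.12 percentage points.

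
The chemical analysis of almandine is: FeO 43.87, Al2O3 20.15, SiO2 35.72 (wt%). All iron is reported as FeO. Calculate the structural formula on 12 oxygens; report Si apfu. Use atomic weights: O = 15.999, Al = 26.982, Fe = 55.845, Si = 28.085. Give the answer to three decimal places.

2.982 Si apfu

FeO: 43.87/71.844 = 0.61063 mol → 0.61063 mol Fe, 0.61063 mol O.
Al2O3: 20.15/101.961 = 0.19762 mol → 0.39524 mol Al, 0.59286 mol O.
SiO2: 35.72/60.083 = 0.59451 mol → 0.59451 mol Si, 1.18902 mol O.
Total oxygen = 2.39251 mol. Normalization factor = 12/2.39251 = 5.01565.
Si per 12 O = 0.59451 × 5.01565 = 2.982.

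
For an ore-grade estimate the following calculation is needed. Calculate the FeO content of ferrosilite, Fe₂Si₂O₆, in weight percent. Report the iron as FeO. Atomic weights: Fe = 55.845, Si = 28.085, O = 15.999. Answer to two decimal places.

54.46 wt%

Formula mass = 263.854 g/mol.
2 Fe → 2.0000 mol FeO per formula unit; M(FeO) = 71.844, so FeO mass = 143.688 g.
143.688/263.854 × 100 = 54.46 wt%.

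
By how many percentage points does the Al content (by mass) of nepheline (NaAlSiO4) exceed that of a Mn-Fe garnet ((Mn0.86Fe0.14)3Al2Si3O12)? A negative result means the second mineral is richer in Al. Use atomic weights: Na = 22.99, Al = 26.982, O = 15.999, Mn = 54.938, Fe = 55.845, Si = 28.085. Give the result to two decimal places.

First mineral: 26.982 g Al in 142.053 g formula = 18.99 wt% Al.
Second mineral: 53.964 g Al in 495.402 g formula = 10.89 wt% Al.
18.99% − 10.89% gives a difference of 8.10 percentage points.

8.10 percentage points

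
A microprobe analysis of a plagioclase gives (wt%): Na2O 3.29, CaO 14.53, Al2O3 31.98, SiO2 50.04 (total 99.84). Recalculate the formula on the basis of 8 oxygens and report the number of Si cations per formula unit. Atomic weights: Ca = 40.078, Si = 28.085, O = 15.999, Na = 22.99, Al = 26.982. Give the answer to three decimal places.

2.283 Si apfu

Na2O (M=61.979): mol = 0.05308; Na = 0.10616, O = 0.05308.
CaO (M=56.077): mol = 0.25911; Ca = 0.25911, O = 0.25911.
Al2O3 (M=101.961): mol = 0.31365; Al = 0.62730, O = 0.94095.
SiO2 (M=60.083): mol = 0.83285; Si = 0.83285, O = 1.66570.
ΣO = 2.91884; factor = 8/ΣO = 2.74081.
Si apfu = 0.83285 × 2.74081 = 2.283.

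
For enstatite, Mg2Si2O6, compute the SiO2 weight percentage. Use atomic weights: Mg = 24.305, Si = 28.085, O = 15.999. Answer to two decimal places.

M(Mg2Si2O6) = 200.774 g/mol; M(SiO2) = 60.083 g/mol.
Moles SiO2 per formula unit = 2 Si ÷ 1 = 2.0000.
SiO2 fraction = (2.0000 × 60.083) / 200.774 = 120.166/200.774 = 0.5985.

59.85 wt%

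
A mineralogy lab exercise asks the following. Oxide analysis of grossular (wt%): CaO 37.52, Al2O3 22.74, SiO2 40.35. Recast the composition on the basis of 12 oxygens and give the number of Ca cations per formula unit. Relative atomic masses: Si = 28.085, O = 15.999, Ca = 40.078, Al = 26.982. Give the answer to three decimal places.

CaO (M=56.077): mol = 0.66908; Ca = 0.66908, O = 0.66908.
Al2O3 (M=101.961): mol = 0.22303; Al = 0.44606, O = 0.66909.
SiO2 (M=60.083): mol = 0.67157; Si = 0.67157, O = 1.34314.
ΣO = 2.68131; factor = 12/ΣO = 4.47542.
Ca apfu = 0.66908 × 4.47542 = 2.994.

2.994 Ca apfu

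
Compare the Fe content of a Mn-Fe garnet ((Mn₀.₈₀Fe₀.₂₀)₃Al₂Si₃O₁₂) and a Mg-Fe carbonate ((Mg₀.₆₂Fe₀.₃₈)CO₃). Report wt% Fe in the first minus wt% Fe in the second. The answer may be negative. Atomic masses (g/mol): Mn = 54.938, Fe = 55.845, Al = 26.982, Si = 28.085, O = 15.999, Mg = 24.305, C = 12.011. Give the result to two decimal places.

-15.28 percentage points

Fe in (Mn₀.₈₀Fe₀.₂₀)₃Al₂Si₃O₁₂: molar mass 495.565 g/mol; 0.60×55.845 = 33.507 g → 6.76 wt%.
Fe in (Mg₀.₆₂Fe₀.₃₈)CO₃: molar mass 96.298 g/mol; 0.38×55.845 = 21.221 g → 22.04 wt%.
Difference = 6.76 − 22.04 = -15.28 percentage points.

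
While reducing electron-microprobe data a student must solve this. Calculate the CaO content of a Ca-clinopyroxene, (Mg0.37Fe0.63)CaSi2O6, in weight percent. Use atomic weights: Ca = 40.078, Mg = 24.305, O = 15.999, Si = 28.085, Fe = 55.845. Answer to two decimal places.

23.72 wt%

Molar mass of (Mg0.37Fe0.63)CaSi2O6 = 0.37·24.305 + 0.63·55.845 + 1·40.078 + 2·28.085 + 6·15.999 = 236.417 g/mol.
Each formula unit contains 1 Ca, equivalent to 1/1 = 1.0000 mol CaO.
M(CaO) = 1×40.078 + 1×15.999 = 56.077 g/mol.
Mass of CaO per formula unit = 1.0000 × 56.077 = 56.077 g.
CaO wt% = 56.077 / 236.417 × 100 = 23.72%.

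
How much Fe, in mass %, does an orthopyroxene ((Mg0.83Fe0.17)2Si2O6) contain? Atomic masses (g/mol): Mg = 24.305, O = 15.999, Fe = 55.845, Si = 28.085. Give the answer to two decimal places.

M((Mg0.83Fe0.17)2Si2O6) = 211.498 g/mol.
Fe contributes 0.34 × 55.845 = 18.987 g per mole.
18.987/211.498 = 0.0898 → 8.98%.

8.98 mass %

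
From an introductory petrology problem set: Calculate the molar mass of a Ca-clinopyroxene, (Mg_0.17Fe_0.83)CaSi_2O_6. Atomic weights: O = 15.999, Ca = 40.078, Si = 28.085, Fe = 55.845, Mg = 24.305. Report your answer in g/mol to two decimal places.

The formula mass is the sum 0.17·24.305 + 0.83·55.845 + 1·40.078 + 2·28.085 + 6·15.999.

242.73 g/mol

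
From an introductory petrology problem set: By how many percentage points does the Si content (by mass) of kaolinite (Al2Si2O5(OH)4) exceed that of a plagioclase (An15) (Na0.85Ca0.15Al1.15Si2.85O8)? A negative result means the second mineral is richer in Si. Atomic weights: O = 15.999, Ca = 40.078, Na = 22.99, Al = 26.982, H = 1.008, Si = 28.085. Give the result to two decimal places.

-8.49 percentage points

Si in Al2Si2O5(OH)4: molar mass 258.157 g/mol; 2×28.085 = 56.170 g → 21.76 wt%.
Si in Na0.85Ca0.15Al1.15Si2.85O8: molar mass 264.617 g/mol; 2.85×28.085 = 80.042 g → 30.25 wt%.
Difference = 21.76 − 30.25 = -8.49 percentage points.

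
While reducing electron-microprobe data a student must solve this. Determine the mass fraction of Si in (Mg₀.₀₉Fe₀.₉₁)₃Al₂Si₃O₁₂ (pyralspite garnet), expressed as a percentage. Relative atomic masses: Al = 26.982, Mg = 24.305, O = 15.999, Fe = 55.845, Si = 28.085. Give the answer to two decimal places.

Molar mass of (Mg₀.₀₉Fe₀.₉₁)₃Al₂Si₃O₁₂: 0.27×24.305 + 2.73×55.845 + 2×26.982 + 3×28.085 + 12×15.999 = 489.226 g/mol.
Mass of Si per formula unit: 3 × 28.085 = 84.255 g.
Weight fraction Si = 84.255 / 489.226 = 0.1722.

17.22 wt%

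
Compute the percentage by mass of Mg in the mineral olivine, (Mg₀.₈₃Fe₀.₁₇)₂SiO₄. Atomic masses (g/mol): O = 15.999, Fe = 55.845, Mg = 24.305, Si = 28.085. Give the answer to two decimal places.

Molar mass of (Mg₀.₈₃Fe₀.₁₇)₂SiO₄: 1.66·24.305 + 0.34·55.845 + 1·28.085 + 4·15.999 = 151.415 g/mol.
Mass of Mg per formula unit: 1.66 × 24.305 = 40.346 g.
Weight fraction Mg = 40.346 / 151.415 = 0.2665.

26.65 wt%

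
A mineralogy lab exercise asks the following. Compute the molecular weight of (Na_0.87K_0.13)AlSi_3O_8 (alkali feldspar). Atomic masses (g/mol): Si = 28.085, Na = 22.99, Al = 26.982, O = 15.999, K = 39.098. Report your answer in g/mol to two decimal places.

264.31 g/mol

Na: 0.87 × 22.99 = 20.0013
K: 0.13 × 39.098 = 5.0827
Al: 1 × 26.982 = 26.9820
Si: 3 × 28.085 = 84.2550
O: 8 × 15.999 = 127.9920
Summing the contributions gives the formula mass.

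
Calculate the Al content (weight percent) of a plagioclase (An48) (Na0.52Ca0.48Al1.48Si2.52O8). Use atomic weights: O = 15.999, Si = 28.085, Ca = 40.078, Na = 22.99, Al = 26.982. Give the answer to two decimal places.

Molar mass of Na0.52Ca0.48Al1.48Si2.52O8: 0.52×22.99 + 0.48×40.078 + 1.48×26.982 + 2.52×28.085 + 8×15.999 = 269.892 g/mol.
Mass of Al per formula unit: 1.48 × 26.982 = 39.933 g.
Weight fraction Al = 39.933 / 269.892 = 0.1480.

14.80 weight percent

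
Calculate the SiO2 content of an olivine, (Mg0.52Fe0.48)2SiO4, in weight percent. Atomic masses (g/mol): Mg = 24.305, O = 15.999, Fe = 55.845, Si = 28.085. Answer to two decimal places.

Formula mass = 170.969 g/mol.
1 Si → 1.0000 mol SiO2 per formula unit; M(SiO2) = 60.083, so SiO2 mass = 60.083 g.
60.083/170.969 × 100 = 35.14 wt%.

35.14 wt%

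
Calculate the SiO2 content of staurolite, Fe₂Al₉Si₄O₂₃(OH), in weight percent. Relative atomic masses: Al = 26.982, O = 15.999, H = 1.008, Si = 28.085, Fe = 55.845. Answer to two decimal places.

Formula mass = 851.852 g/mol.
4 Si → 4.0000 mol SiO2 per formula unit; M(SiO2) = 60.083, so SiO2 mass = 240.332 g.
240.332/851.852 × 100 = 28.21 wt%.

28.21 wt%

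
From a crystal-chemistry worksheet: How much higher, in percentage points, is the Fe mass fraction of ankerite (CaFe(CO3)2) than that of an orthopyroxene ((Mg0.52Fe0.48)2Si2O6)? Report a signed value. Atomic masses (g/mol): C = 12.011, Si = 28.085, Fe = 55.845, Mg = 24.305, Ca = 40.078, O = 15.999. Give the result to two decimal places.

Fe in CaFe(CO3)2: molar mass 215.939 g/mol; 1×55.845 = 55.845 g → 25.86 wt%.
Fe in (Mg0.52Fe0.48)2Si2O6: molar mass 231.052 g/mol; 0.96×55.845 = 53.611 g → 23.20 wt%.
Difference = 25.86 − 23.20 = 2.66 percentage points.

2.66 percentage points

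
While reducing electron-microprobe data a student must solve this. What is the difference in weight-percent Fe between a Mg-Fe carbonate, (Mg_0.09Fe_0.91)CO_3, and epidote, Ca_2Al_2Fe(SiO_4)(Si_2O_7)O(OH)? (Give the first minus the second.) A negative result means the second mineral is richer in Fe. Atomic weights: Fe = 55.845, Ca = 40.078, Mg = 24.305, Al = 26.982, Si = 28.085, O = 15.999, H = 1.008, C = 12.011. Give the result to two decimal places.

33.41 percentage points

Fe in (Mg_0.09Fe_0.91)CO_3: molar mass 113.014 g/mol; 0.91×55.845 = 50.819 g → 44.97 wt%.
Fe in Ca_2Al_2Fe(SiO_4)(Si_2O_7)O(OH): molar mass 483.215 g/mol; 1×55.845 = 55.845 g → 11.56 wt%.
Difference = 44.97 − 11.56 = 33.41 percentage points.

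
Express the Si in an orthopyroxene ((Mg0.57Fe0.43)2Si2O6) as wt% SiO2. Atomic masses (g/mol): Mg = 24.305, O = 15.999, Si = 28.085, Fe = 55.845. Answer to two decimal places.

M((Mg0.57Fe0.43)2Si2O6) = 227.898 g/mol; M(SiO2) = 60.083 g/mol.
Moles SiO2 per formula unit = 2 Si ÷ 1 = 2.0000.
SiO2 fraction = (2.0000 × 60.083) / 227.898 = 120.166/227.898 = 0.5273.

52.73 wt%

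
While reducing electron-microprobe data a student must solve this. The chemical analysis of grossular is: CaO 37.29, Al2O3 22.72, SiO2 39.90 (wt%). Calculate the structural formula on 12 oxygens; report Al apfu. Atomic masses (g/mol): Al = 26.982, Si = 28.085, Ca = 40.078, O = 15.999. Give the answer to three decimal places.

37.29 wt% CaO ÷ 56.077 g/mol = 0.66498 mol, giving 0.66498 Ca and 0.66498 O.
22.72 wt% Al2O3 ÷ 101.961 g/mol = 0.22283 mol, giving 0.44566 Al and 0.66849 O.
39.90 wt% SiO2 ÷ 60.083 g/mol = 0.66408 mol, giving 0.66408 Si and 1.32816 O.
Oxygen sums to 2.66163; scaling by 12/2.66163 = 4.50852 puts the formula on 12 O.
Al: 0.44566 × 4.50852 = 2.009 atoms per formula unit.

2.009 Al apfu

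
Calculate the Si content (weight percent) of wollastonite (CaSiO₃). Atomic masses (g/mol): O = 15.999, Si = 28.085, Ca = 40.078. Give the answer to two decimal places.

24.18 weight percent

Formula mass = 1×40.078 + 1×28.085 + 3×15.999 = 116.160 g/mol, of which 28.085 g is Si.
So Si makes up 28.085/116.160 = 0.2418 of the mass, i.e. 24.18%.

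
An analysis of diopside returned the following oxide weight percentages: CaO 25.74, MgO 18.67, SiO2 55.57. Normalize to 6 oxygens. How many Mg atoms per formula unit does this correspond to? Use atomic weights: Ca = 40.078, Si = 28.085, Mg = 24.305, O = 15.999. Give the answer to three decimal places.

1.003 Mg apfu

25.74 wt% CaO ÷ 56.077 g/mol = 0.45901 mol, giving 0.45901 Ca and 0.45901 O.
18.67 wt% MgO ÷ 40.304 g/mol = 0.46323 mol, giving 0.46323 Mg and 0.46323 O.
55.57 wt% SiO2 ÷ 60.083 g/mol = 0.92489 mol, giving 0.92489 Si and 1.84978 O.
Oxygen sums to 2.77202; scaling by 6/2.77202 = 2.16449 puts the formula on 6 O.
Mg: 0.46323 × 2.16449 = 1.003 atoms per formula unit.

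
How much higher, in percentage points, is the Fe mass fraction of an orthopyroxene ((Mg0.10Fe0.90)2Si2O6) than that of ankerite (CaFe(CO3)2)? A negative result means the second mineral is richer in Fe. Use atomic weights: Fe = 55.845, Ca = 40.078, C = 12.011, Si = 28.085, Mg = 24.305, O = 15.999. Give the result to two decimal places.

13.17 percentage points

First mineral: 100.521 g Fe in 257.546 g formula = 39.03 wt% Fe.
Second mineral: 55.845 g Fe in 215.939 g formula = 25.86 wt% Fe.
39.03% − 25.86% gives a difference of 13.17 percentage points.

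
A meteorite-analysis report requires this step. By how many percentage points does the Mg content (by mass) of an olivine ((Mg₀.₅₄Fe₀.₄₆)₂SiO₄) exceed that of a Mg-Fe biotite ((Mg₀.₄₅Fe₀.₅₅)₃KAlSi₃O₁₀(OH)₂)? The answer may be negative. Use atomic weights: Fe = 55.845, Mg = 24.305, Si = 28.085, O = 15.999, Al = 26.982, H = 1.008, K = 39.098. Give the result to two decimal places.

8.48 percentage points

M((Mg₀.₅₄Fe₀.₄₆)₂SiO₄) = 169.708 g/mol, so wt% Mg = 26.249/169.708 × 100 = 15.47%.
M((Mg₀.₄₅Fe₀.₅₅)₃KAlSi₃O₁₀(OH)₂) = 469.295 g/mol, so wt% Mg = 32.812/469.295 × 100 = 6.99%.
15.47 − 6.99 = 8.48 pp.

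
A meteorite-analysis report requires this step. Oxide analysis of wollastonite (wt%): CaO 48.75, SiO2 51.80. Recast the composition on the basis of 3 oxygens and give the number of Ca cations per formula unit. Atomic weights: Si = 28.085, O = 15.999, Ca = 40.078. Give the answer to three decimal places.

1.006 Ca apfu

CaO (M=56.077): mol = 0.86934; Ca = 0.86934, O = 0.86934.
SiO2 (M=60.083): mol = 0.86214; Si = 0.86214, O = 1.72428.
ΣO = 2.59362; factor = 3/ΣO = 1.15668.
Ca apfu = 0.86934 × 1.15668 = 1.006.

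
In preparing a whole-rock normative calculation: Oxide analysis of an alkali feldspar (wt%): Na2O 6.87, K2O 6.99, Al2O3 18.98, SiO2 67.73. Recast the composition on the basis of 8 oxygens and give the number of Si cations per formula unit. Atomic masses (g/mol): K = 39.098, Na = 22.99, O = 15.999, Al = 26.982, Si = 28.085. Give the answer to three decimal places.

Na2O: 6.87/61.979 = 0.11084 mol → 0.22168 mol Na, 0.11084 mol O.
K2O: 6.99/94.195 = 0.07421 mol → 0.14842 mol K, 0.07421 mol O.
Al2O3: 18.98/101.961 = 0.18615 mol → 0.37230 mol Al, 0.55845 mol O.
SiO2: 67.73/60.083 = 1.12727 mol → 1.12727 mol Si, 2.25454 mol O.
Total oxygen = 2.99804 mol. Normalization factor = 8/2.99804 = 2.66841.
Si per 8 O = 1.12727 × 2.66841 = 3.008.

3.008 Si apfu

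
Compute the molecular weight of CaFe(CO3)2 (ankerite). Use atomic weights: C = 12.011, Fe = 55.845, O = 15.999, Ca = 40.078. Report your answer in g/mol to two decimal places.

215.94 g/mol

The formula mass is the sum 1*40.078 + 1*55.845 + 2*12.011 + 6*15.999.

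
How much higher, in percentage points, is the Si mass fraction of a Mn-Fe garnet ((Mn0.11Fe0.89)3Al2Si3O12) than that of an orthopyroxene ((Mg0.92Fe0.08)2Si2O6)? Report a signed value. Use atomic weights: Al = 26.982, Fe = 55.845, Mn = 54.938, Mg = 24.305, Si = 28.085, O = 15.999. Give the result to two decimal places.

Si in (Mn0.11Fe0.89)3Al2Si3O12: molar mass 497.443 g/mol; 3×28.085 = 84.255 g → 16.94 wt%.
Si in (Mg0.92Fe0.08)2Si2O6: molar mass 205.820 g/mol; 2×28.085 = 56.170 g → 27.29 wt%.
Difference = 16.94 − 27.29 = -10.35 percentage points.

-10.35 percentage points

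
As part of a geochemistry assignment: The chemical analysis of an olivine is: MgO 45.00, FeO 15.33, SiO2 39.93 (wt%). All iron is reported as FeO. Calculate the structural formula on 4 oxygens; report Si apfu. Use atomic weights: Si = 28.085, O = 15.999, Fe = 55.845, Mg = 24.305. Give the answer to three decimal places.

45.00 wt% MgO ÷ 40.304 g/mol = 1.11651 mol, giving 1.11651 Mg and 1.11651 O.
15.33 wt% FeO ÷ 71.844 g/mol = 0.21338 mol, giving 0.21338 Fe and 0.21338 O.
39.93 wt% SiO2 ÷ 60.083 g/mol = 0.66458 mol, giving 0.66458 Si and 1.32916 O.
Oxygen sums to 2.65905; scaling by 4/2.65905 = 1.50430 puts the formula on 4 O.
Si: 0.66458 × 1.50430 = 1.000 atoms per formula unit.

1.000 Si apfu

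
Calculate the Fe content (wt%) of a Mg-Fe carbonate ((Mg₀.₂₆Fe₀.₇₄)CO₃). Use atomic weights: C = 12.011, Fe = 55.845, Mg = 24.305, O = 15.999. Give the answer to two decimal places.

Molar mass of (Mg₀.₂₆Fe₀.₇₄)CO₃: 0.26×24.305 + 0.74×55.845 + 1×12.011 + 3×15.999 = 107.653 g/mol.
Mass of Fe per formula unit: 0.74 × 55.845 = 41.325 g.
Weight fraction Fe = 41.325 / 107.653 = 0.3839.

38.39 wt%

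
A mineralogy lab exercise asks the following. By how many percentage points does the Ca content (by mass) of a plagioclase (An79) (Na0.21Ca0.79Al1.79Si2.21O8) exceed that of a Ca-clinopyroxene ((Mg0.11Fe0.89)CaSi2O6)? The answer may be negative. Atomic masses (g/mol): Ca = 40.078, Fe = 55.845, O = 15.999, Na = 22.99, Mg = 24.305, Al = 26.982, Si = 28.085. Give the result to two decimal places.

-4.86 percentage points

M(Na0.21Ca0.79Al1.79Si2.21O8) = 274.847 g/mol, so wt% Ca = 31.662/274.847 × 100 = 11.52%.
M((Mg0.11Fe0.89)CaSi2O6) = 244.618 g/mol, so wt% Ca = 40.078/244.618 × 100 = 16.38%.
11.52 − 16.38 = -4.86 pp.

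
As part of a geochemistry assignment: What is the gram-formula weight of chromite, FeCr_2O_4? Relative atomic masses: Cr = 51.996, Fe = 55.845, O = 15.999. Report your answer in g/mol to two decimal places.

The formula mass is the sum 1·55.845 + 2·51.996 + 4·15.999.

223.83 g/mol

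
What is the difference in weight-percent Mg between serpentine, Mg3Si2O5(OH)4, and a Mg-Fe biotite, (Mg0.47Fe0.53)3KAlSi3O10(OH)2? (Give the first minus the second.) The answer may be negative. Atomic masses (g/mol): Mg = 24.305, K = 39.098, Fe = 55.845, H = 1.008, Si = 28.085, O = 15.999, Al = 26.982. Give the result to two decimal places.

M(Mg3Si2O5(OH)4) = 277.108 g/mol, so wt% Mg = 72.915/277.108 × 100 = 26.31%.
M((Mg0.47Fe0.53)3KAlSi3O10(OH)2) = 467.403 g/mol, so wt% Mg = 34.270/467.403 × 100 = 7.33%.
26.31 − 7.33 = 18.98 pp.

18.98 percentage points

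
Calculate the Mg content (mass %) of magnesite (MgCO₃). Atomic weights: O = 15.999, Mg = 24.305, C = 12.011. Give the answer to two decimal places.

Molar mass of MgCO₃: 1*24.305 + 1*12.011 + 3*15.999 = 84.313 g/mol.
Mass of Mg per formula unit: 1 × 24.305 = 24.305 g.
Weight fraction Mg = 24.305 / 84.313 = 0.2883.

28.83 mass %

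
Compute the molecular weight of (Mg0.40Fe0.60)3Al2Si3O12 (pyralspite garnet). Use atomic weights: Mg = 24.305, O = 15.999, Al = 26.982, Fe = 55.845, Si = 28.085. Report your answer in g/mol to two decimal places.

459.89 g/mol

Mg: 1.20 × 24.305 = 29.1660
Fe: 1.80 × 55.845 = 100.5210
Al: 2 × 26.982 = 53.9640
Si: 3 × 28.085 = 84.2550
O: 12 × 15.999 = 191.9880
Summing the contributions gives the formula mass.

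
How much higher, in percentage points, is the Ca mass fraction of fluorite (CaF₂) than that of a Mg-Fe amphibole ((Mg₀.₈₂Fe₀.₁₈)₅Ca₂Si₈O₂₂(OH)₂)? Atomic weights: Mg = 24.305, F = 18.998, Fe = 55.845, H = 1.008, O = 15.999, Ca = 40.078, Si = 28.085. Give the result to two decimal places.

M(CaF₂) = 78.074 g/mol, so wt% Ca = 40.078/78.074 × 100 = 51.33%.
M((Mg₀.₈₂Fe₀.₁₈)₅Ca₂Si₈O₂₂(OH)₂) = 840.739 g/mol, so wt% Ca = 80.156/840.739 × 100 = 9.53%.
51.33 − 9.53 = 41.80 pp.

41.80 percentage points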